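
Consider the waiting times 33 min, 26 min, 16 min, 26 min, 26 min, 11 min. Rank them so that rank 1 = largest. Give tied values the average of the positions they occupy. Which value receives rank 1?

Sorted (descending): 33, 26, 26, 26, 16, 11
The 3 values of 26 occupy positions 2–4 → average rank 3.
Rank 1 → value 33.

33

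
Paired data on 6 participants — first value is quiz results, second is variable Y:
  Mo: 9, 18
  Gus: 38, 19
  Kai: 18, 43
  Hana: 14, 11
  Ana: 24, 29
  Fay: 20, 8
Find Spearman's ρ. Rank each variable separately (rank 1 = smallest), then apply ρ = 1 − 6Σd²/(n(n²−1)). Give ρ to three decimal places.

Ranks of variable 1: 1, 6, 3, 2, 5, 4
Ranks of variable 2: 3, 4, 6, 2, 5, 1
d = r₁ − r₂: -2, 2, -3, 0, 0, 3
d²: 4, 4, 9, 0, 0, 9; Σd² = 26
ρ = 1 − 6·26/(6·35) = 1 − 156/210 = 0.257

0.257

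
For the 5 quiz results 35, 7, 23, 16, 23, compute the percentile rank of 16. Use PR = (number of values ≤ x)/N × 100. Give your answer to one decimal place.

40.0

N = 5.
Strictly below 16: 1. Equal to 16: 1.
PR = 2/5 × 100 = 40.0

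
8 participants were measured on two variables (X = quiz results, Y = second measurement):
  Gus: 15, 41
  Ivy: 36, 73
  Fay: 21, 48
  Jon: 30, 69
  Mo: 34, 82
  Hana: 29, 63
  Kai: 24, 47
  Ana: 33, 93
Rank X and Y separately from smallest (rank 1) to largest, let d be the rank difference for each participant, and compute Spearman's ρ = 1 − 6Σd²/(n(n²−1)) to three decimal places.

0.881

Ranks of variable 1: 1, 8, 2, 5, 7, 4, 3, 6
Ranks of variable 2: 1, 6, 3, 5, 7, 4, 2, 8
d = r₁ − r₂: 0, 2, -1, 0, 0, 0, 1, -2
d²: 0, 4, 1, 0, 0, 0, 1, 4; Σd² = 10
ρ = 1 − 6·10/(8·63) = 1 − 60/504 = 0.881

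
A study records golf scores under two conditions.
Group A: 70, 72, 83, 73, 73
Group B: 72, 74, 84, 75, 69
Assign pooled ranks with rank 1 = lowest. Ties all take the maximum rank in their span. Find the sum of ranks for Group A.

Sorted (ascending): 69, 70, 72, 72, 73, 73, 74, 75, 83, 84
The 2 values of 72 occupy positions 3–4 → each gets rank 4.
The 2 values of 73 occupy positions 5–6 → each gets rank 6.
Group A values → pooled ranks: 70→2, 72→4, 83→9, 73→6, 73→6
Rank sum = 2 + 4 + 9 + 6 + 6 = 27

27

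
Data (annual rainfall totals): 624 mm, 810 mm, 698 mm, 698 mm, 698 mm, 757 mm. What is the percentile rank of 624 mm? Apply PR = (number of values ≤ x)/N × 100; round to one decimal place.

16.7

N = 6.
Strictly below 624: 0. Equal to 624: 1.
PR = 1/6 × 100 = 16.7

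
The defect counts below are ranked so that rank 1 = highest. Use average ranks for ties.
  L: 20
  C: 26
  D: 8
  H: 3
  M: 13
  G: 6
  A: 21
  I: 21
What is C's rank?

1

Sorted (descending): 26, 21, 21, 20, 13, 8, 6, 3
The 2 values of 21 occupy positions 2–3 → average rank (2+3)/2 = 2.5.
C has value 26 → rank 1.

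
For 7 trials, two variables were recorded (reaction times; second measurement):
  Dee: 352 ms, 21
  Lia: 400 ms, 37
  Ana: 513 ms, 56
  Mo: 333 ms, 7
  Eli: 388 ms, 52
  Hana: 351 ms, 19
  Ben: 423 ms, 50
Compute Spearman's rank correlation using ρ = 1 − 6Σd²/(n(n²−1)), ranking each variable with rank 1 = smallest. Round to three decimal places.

Ranks of variable 1: 3, 5, 7, 1, 4, 2, 6
Ranks of variable 2: 3, 4, 7, 1, 6, 2, 5
d = r₁ − r₂: 0, 1, 0, 0, -2, 0, 1
d²: 0, 1, 0, 0, 4, 0, 1; Σd² = 6
ρ = 1 − 6·6/(7·48) = 1 − 36/336 = 0.893

0.893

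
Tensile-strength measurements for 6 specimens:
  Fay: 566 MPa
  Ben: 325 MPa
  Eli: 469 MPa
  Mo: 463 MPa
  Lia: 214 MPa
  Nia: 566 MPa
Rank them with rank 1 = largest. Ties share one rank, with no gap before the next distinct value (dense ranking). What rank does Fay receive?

1

Sorted (descending): 566, 566, 469, 463, 325, 214
The 2 values of 566 share dense rank 1.
Remaining distinct values take the next consecutive integers.
Fay has value 566 MPa → rank 1.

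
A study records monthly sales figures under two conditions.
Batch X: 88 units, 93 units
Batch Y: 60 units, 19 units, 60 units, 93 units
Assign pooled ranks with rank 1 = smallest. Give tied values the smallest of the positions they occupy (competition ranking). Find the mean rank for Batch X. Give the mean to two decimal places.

4.50

Sorted (ascending): 19, 60, 60, 88, 93, 93
The 2 values of 60 occupy positions 2–3 → each gets rank 2.
The 2 values of 93 occupy positions 5–6 → each gets rank 5.
Batch X values → pooled ranks: 88→4, 93→5
Mean rank = (4 + 5) / 2 = 4.50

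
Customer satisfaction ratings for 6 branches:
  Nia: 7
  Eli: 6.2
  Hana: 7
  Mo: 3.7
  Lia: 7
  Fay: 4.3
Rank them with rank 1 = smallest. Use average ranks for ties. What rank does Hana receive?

5

Sorted (ascending): 3.7, 4.3, 6.2, 7, 7, 7
The 3 values of 7 occupy positions 4–6 → average rank 5.
Hana has value 7 → rank 5.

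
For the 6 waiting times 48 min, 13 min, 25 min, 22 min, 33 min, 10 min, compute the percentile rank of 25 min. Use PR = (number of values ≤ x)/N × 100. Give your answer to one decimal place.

66.7

N = 6.
Strictly below 25: 3. Equal to 25: 1.
PR = 4/6 × 100 = 66.7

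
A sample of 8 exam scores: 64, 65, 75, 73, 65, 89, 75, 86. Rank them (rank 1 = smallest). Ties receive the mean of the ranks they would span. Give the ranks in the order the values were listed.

Sorted (ascending): 64, 65, 65, 73, 75, 75, 86, 89
The 2 values of 65 occupy positions 2–3 → average rank (2+3)/2 = 2.5.
The 2 values of 75 occupy positions 5–6 → average rank (5+6)/2 = 5.5.

1, 2.5, 5.5, 4, 2.5, 8, 5.5, 7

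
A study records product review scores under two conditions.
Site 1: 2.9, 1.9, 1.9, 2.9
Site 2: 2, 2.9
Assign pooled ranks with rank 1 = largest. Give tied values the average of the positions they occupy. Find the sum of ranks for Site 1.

Sorted (descending): 2.9, 2.9, 2.9, 2, 1.9, 1.9
The 3 values of 2.9 occupy positions 1–3 → average rank 2.
The 2 values of 1.9 occupy positions 5–6 → average rank (5+6)/2 = 5.5.
Site 1 values → pooled ranks: 2.9→2, 1.9→5.5, 1.9→5.5, 2.9→2
Rank sum = 2 + 5.5 + 5.5 + 2 = 15

15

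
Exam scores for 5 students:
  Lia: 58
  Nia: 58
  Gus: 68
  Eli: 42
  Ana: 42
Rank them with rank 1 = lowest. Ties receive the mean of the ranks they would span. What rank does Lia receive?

3.5

Sorted (ascending): 42, 42, 58, 58, 68
The 2 values of 42 occupy positions 1–2 → average rank (1+2)/2 = 1.5.
The 2 values of 58 occupy positions 3–4 → average rank (3+4)/2 = 3.5.
Lia has value 58 → rank 3.5.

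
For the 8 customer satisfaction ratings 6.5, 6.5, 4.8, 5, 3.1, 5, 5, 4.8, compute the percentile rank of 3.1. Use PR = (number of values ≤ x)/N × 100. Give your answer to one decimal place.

12.5

N = 8.
Strictly below 3.1: 0. Equal to 3.1: 1.
PR = 1/8 × 100 = 12.5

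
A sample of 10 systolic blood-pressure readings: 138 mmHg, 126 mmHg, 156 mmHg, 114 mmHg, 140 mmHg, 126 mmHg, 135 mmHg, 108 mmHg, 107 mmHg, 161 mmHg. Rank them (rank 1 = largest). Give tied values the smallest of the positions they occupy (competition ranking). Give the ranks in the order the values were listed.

Sorted (descending): 161, 156, 140, 138, 135, 126, 126, 114, 108, 107
The 2 values of 126 occupy positions 6–7 → each gets rank 6.

4, 6, 2, 8, 3, 6, 5, 9, 10, 1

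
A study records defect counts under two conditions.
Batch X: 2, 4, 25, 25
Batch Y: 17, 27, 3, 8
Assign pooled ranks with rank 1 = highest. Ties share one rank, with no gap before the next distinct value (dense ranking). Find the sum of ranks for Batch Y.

Sorted (descending): 27, 25, 25, 17, 8, 4, 3, 2
The 2 values of 25 share dense rank 2.
Remaining distinct values take the next consecutive integers.
Batch Y values → pooled ranks: 17→3, 27→1, 3→6, 8→4
Rank sum = 3 + 1 + 6 + 4 = 14

14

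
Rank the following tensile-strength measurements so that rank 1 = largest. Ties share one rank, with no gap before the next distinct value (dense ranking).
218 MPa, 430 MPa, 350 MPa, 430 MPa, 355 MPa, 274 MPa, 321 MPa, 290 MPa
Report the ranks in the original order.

Sorted (descending): 430, 430, 355, 350, 321, 290, 274, 218
The 2 values of 430 share dense rank 1.
Remaining distinct values take the next consecutive integers.

7, 1, 3, 1, 2, 6, 4, 5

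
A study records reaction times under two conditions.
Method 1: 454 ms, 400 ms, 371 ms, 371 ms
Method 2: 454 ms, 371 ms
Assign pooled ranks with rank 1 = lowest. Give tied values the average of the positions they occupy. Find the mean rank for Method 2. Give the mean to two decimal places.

Sorted (ascending): 371, 371, 371, 400, 454, 454
The 3 values of 371 occupy positions 1–3 → average rank 2.
The 2 values of 454 occupy positions 5–6 → average rank (5+6)/2 = 5.5.
Method 2 values → pooled ranks: 454→5.5, 371→2
Mean rank = (5.5 + 2) / 2 = 3.75

3.75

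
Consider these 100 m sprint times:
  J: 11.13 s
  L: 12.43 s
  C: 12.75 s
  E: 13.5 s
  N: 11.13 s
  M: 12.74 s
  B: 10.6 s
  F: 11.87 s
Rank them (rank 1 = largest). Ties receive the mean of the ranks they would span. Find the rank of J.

Sorted (descending): 13.5, 12.75, 12.74, 12.43, 11.87, 11.13, 11.13, 10.6
The 2 values of 11.13 occupy positions 6–7 → average rank (6+7)/2 = 6.5.
J has value 11.13 s → rank 6.5.

6.5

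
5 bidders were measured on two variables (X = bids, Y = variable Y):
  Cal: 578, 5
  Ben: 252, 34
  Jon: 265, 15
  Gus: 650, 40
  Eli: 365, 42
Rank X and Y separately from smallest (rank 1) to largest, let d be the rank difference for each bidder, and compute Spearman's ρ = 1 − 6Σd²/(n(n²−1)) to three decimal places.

Ranks of variable 1: 4, 1, 2, 5, 3
Ranks of variable 2: 1, 3, 2, 4, 5
d = r₁ − r₂: 3, -2, 0, 1, -2
d²: 9, 4, 0, 1, 4; Σd² = 18
ρ = 1 − 6·18/(5·24) = 1 − 108/120 = 0.100

0.100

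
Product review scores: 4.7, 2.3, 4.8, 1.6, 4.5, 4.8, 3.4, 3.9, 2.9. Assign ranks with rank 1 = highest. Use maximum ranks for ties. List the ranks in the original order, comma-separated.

Sorted (descending): 4.8, 4.8, 4.7, 4.5, 3.9, 3.4, 2.9, 2.3, 1.6
The 2 values of 4.8 occupy positions 1–2 → each gets rank 2.

3, 8, 2, 9, 4, 2, 6, 5, 7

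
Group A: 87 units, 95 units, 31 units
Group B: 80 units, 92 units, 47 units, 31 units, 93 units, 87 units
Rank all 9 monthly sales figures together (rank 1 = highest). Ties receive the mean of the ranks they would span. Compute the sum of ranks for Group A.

Sorted (descending): 95, 93, 92, 87, 87, 80, 47, 31, 31
The 2 values of 87 occupy positions 4–5 → average rank (4+5)/2 = 4.5.
The 2 values of 31 occupy positions 8–9 → average rank (8+9)/2 = 8.5.
Group A values → pooled ranks: 87→4.5, 95→1, 31→8.5
Rank sum = 4.5 + 1 + 8.5 = 14

14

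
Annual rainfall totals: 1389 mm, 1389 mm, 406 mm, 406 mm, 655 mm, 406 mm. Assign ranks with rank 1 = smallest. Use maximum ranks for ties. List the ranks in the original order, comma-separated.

Sorted (ascending): 406, 406, 406, 655, 1389, 1389
The 3 values of 406 occupy positions 1–3 → each gets rank 3.
The 2 values of 1389 occupy positions 5–6 → each gets rank 6.

6, 6, 3, 3, 4, 3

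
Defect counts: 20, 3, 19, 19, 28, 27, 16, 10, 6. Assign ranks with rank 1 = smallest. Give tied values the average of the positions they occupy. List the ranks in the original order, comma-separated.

7, 1, 5.5, 5.5, 9, 8, 4, 3, 2

Sorted (ascending): 3, 6, 10, 16, 19, 19, 20, 27, 28
The 2 values of 19 occupy positions 5–6 → average rank (5+6)/2 = 5.5.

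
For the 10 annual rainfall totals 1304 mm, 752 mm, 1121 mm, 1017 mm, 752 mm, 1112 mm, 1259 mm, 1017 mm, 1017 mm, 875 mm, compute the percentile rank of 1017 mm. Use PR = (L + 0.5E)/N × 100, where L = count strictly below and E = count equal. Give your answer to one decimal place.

N = 10.
Strictly below 1017: 3. Equal to 1017: 3.
PR = (3 + 0.5·3)/10 × 100 = 45.0

45.0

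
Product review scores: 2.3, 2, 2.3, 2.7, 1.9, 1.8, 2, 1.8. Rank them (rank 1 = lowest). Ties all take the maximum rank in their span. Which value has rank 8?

2.7

Sorted (ascending): 1.8, 1.8, 1.9, 2, 2, 2.3, 2.3, 2.7
The 2 values of 1.8 occupy positions 1–2 → each gets rank 2.
The 2 values of 2 occupy positions 4–5 → each gets rank 5.
The 2 values of 2.3 occupy positions 6–7 → each gets rank 7.
Rank 8 → value 2.7.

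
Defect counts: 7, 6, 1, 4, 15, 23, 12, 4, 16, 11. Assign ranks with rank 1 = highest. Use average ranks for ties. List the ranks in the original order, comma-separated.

Sorted (descending): 23, 16, 15, 12, 11, 7, 6, 4, 4, 1
The 2 values of 4 occupy positions 8–9 → average rank (8+9)/2 = 8.5.

6, 7, 10, 8.5, 3, 1, 4, 8.5, 2, 5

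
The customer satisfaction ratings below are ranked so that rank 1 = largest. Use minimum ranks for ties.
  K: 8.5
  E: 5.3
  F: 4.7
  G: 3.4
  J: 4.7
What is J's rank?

Sorted (descending): 8.5, 5.3, 4.7, 4.7, 3.4
The 2 values of 4.7 occupy positions 3–4 → each gets rank 3.
J has value 4.7 → rank 3.

3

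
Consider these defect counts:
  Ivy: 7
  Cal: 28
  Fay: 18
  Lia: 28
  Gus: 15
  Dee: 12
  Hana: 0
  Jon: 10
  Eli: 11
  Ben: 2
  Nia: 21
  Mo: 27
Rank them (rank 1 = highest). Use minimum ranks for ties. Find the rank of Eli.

Sorted (descending): 28, 28, 27, 21, 18, 15, 12, 11, 10, 7, 2, 0
The 2 values of 28 occupy positions 1–2 → each gets rank 1.
Eli has value 11 → rank 8.

8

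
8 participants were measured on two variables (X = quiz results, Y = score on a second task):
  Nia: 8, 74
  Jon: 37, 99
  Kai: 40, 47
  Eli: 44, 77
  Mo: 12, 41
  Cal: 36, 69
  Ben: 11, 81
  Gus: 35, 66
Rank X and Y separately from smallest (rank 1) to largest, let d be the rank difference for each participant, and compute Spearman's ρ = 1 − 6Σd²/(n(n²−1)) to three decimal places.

Ranks of variable 1: 1, 6, 7, 8, 3, 5, 2, 4
Ranks of variable 2: 5, 8, 2, 6, 1, 4, 7, 3
d = r₁ − r₂: -4, -2, 5, 2, 2, 1, -5, 1
d²: 16, 4, 25, 4, 4, 1, 25, 1; Σd² = 80
ρ = 1 − 6·80/(8·63) = 1 − 480/504 = 0.048

0.048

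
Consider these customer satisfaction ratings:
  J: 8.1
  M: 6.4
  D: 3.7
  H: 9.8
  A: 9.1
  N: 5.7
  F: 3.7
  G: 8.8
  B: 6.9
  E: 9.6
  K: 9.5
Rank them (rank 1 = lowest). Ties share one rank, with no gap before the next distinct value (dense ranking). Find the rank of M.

Sorted (ascending): 3.7, 3.7, 5.7, 6.4, 6.9, 8.1, 8.8, 9.1, 9.5, 9.6, 9.8
The 2 values of 3.7 share dense rank 1.
Remaining distinct values take the next consecutive integers.
M has value 6.4 → rank 3.

3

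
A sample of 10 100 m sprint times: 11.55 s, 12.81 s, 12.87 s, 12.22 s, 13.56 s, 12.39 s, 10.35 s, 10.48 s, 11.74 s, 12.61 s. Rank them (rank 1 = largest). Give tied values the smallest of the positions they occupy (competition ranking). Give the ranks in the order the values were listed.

Sorted (descending): 13.56, 12.87, 12.81, 12.61, 12.39, 12.22, 11.74, 11.55, 10.48, 10.35
No ties — each value takes its position as its rank.

8, 3, 2, 6, 1, 5, 10, 9, 7, 4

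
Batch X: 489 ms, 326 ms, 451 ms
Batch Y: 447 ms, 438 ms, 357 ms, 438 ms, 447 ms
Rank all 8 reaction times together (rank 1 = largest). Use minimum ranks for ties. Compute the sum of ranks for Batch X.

11

Sorted (descending): 489, 451, 447, 447, 438, 438, 357, 326
The 2 values of 447 occupy positions 3–4 → each gets rank 3.
The 2 values of 438 occupy positions 5–6 → each gets rank 5.
Batch X values → pooled ranks: 489→1, 326→8, 451→2
Rank sum = 1 + 8 + 2 = 11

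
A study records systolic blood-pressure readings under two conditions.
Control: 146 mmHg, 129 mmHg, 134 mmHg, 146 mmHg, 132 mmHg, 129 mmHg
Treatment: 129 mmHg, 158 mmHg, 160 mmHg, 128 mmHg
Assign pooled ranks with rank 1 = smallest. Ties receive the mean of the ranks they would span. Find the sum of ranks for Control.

Sorted (ascending): 128, 129, 129, 129, 132, 134, 146, 146, 158, 160
The 3 values of 129 occupy positions 2–4 → average rank 3.
The 2 values of 146 occupy positions 7–8 → average rank (7+8)/2 = 7.5.
Control values → pooled ranks: 146→7.5, 129→3, 134→6, 146→7.5, 132→5, 129→3
Rank sum = 7.5 + 3 + 6 + 7.5 + 5 + 3 = 32

32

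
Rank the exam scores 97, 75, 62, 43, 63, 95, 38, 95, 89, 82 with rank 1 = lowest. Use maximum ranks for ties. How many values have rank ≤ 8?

Sorted (ascending): 38, 43, 62, 63, 75, 82, 89, 95, 95, 97
The 2 values of 95 occupy positions 8–9 → each gets rank 9.
Ranks ≤ 8: {1, 2, 3, 4, 5, 6, 7} → 7 values.

7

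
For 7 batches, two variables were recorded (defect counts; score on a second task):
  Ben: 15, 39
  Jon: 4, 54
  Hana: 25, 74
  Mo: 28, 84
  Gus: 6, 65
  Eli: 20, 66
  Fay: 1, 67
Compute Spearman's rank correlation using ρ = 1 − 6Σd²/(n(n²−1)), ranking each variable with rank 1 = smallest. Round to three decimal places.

Ranks of variable 1: 4, 2, 6, 7, 3, 5, 1
Ranks of variable 2: 1, 2, 6, 7, 3, 4, 5
d = r₁ − r₂: 3, 0, 0, 0, 0, 1, -4
d²: 9, 0, 0, 0, 0, 1, 16; Σd² = 26
ρ = 1 − 6·26/(7·48) = 1 − 156/336 = 0.536

0.536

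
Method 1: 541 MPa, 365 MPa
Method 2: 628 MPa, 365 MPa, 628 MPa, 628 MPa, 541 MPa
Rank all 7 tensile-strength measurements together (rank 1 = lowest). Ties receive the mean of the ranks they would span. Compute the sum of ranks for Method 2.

23

Sorted (ascending): 365, 365, 541, 541, 628, 628, 628
The 2 values of 365 occupy positions 1–2 → average rank (1+2)/2 = 1.5.
The 2 values of 541 occupy positions 3–4 → average rank (3+4)/2 = 3.5.
The 3 values of 628 occupy positions 5–7 → average rank 6.
Method 2 values → pooled ranks: 628→6, 365→1.5, 628→6, 628→6, 541→3.5
Rank sum = 6 + 1.5 + 6 + 6 + 3.5 = 23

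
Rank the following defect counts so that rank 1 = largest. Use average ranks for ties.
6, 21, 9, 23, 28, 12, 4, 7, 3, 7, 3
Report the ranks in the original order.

8, 3, 5, 2, 1, 4, 9, 6.5, 10.5, 6.5, 10.5

Sorted (descending): 28, 23, 21, 12, 9, 7, 7, 6, 4, 3, 3
The 2 values of 7 occupy positions 6–7 → average rank (6+7)/2 = 6.5.
The 2 values of 3 occupy positions 10–11 → average rank (10+11)/2 = 10.5.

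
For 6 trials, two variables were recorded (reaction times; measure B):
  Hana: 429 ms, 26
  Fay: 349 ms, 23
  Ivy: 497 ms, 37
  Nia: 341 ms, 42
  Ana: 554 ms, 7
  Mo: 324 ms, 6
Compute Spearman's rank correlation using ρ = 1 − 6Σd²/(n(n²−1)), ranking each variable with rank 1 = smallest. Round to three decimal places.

0.086

Ranks of variable 1: 4, 3, 5, 2, 6, 1
Ranks of variable 2: 4, 3, 5, 6, 2, 1
d = r₁ − r₂: 0, 0, 0, -4, 4, 0
d²: 0, 0, 0, 16, 16, 0; Σd² = 32
ρ = 1 − 6·32/(6·35) = 1 − 192/210 = 0.086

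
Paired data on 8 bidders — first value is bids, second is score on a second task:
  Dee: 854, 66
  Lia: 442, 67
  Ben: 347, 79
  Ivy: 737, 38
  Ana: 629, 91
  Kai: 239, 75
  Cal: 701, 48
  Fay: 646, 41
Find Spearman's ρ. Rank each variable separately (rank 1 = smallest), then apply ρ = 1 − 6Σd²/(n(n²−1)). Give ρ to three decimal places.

Ranks of variable 1: 8, 3, 2, 7, 4, 1, 6, 5
Ranks of variable 2: 4, 5, 7, 1, 8, 6, 3, 2
d = r₁ − r₂: 4, -2, -5, 6, -4, -5, 3, 3
d²: 16, 4, 25, 36, 16, 25, 9, 9; Σd² = 140
ρ = 1 − 6·140/(8·63) = 1 − 840/504 = -0.667

-0.667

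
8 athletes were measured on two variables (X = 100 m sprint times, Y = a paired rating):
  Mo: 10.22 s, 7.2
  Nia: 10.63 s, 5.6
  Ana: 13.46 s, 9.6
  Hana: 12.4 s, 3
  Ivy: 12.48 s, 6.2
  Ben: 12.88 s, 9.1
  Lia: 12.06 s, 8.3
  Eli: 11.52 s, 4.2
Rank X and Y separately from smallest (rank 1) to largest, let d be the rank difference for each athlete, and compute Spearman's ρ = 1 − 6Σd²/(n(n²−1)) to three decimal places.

Ranks of variable 1: 1, 2, 8, 5, 6, 7, 4, 3
Ranks of variable 2: 5, 3, 8, 1, 4, 7, 6, 2
d = r₁ − r₂: -4, -1, 0, 4, 2, 0, -2, 1
d²: 16, 1, 0, 16, 4, 0, 4, 1; Σd² = 42
ρ = 1 − 6·42/(8·63) = 1 − 252/504 = 0.500

0.500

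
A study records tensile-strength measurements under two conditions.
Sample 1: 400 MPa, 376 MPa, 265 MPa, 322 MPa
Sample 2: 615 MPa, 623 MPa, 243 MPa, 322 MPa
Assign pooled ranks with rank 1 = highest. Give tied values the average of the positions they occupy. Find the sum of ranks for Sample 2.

Sorted (descending): 623, 615, 400, 376, 322, 322, 265, 243
The 2 values of 322 occupy positions 5–6 → average rank (5+6)/2 = 5.5.
Sample 2 values → pooled ranks: 615→2, 623→1, 243→8, 322→5.5
Rank sum = 2 + 1 + 8 + 5.5 = 16.5

16.5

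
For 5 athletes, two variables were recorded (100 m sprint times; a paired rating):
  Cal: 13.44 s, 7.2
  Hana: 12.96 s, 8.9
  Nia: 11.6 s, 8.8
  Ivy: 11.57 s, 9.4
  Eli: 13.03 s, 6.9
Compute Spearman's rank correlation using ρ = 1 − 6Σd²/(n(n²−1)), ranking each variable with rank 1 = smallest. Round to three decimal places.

Ranks of variable 1: 5, 3, 2, 1, 4
Ranks of variable 2: 2, 4, 3, 5, 1
d = r₁ − r₂: 3, -1, -1, -4, 3
d²: 9, 1, 1, 16, 9; Σd² = 36
ρ = 1 − 6·36/(5·24) = 1 − 216/120 = -0.800

-0.800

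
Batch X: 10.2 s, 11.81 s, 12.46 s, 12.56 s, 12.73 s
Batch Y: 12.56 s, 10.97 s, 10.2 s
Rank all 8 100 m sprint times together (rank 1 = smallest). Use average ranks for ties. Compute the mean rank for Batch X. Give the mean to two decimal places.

5.00

Sorted (ascending): 10.2, 10.2, 10.97, 11.81, 12.46, 12.56, 12.56, 12.73
The 2 values of 10.2 occupy positions 1–2 → average rank (1+2)/2 = 1.5.
The 2 values of 12.56 occupy positions 6–7 → average rank (6+7)/2 = 6.5.
Batch X values → pooled ranks: 10.2→1.5, 11.81→4, 12.46→5, 12.56→6.5, 12.73→8
Mean rank = (1.5 + 4 + 5 + 6.5 + 8) / 5 = 5.00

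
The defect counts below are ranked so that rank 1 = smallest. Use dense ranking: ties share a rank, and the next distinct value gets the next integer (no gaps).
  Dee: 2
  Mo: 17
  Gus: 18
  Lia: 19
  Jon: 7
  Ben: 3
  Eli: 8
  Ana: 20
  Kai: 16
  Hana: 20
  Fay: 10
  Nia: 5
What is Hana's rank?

11

Sorted (ascending): 2, 3, 5, 7, 8, 10, 16, 17, 18, 19, 20, 20
The 2 values of 20 share dense rank 11.
Remaining distinct values take the next consecutive integers.
Hana has value 20 → rank 11.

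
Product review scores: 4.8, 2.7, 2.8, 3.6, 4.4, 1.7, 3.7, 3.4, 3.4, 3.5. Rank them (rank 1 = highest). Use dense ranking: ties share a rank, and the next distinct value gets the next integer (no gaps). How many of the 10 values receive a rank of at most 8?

9

Sorted (descending): 4.8, 4.4, 3.7, 3.6, 3.5, 3.4, 3.4, 2.8, 2.7, 1.7
The 2 values of 3.4 share dense rank 6.
Remaining distinct values take the next consecutive integers.
Ranks ≤ 8: {1, 2, 3, 4, 5, 6, 6, 7, 8} → 9 values.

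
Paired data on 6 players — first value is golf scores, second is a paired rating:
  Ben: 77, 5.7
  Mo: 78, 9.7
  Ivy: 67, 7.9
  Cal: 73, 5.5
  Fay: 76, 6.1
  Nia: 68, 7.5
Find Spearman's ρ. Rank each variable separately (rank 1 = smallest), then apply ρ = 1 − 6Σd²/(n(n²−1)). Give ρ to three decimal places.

0.029

Ranks of variable 1: 5, 6, 1, 3, 4, 2
Ranks of variable 2: 2, 6, 5, 1, 3, 4
d = r₁ − r₂: 3, 0, -4, 2, 1, -2
d²: 9, 0, 16, 4, 1, 4; Σd² = 34
ρ = 1 − 6·34/(6·35) = 1 − 204/210 = 0.029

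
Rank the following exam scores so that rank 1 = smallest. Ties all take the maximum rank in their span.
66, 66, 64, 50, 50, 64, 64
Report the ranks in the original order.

7, 7, 5, 2, 2, 5, 5

Sorted (ascending): 50, 50, 64, 64, 64, 66, 66
The 2 values of 50 occupy positions 1–2 → each gets rank 2.
The 3 values of 64 occupy positions 3–5 → each gets rank 5.
The 2 values of 66 occupy positions 6–7 → each gets rank 7.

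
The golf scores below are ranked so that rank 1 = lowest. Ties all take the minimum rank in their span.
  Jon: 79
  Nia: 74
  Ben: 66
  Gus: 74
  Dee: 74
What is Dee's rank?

2

Sorted (ascending): 66, 74, 74, 74, 79
The 3 values of 74 occupy positions 2–4 → each gets rank 2.
Dee has value 74 → rank 2.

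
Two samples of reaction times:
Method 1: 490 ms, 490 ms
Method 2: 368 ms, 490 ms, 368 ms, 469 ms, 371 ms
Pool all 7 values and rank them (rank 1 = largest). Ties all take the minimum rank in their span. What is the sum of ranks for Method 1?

2

Sorted (descending): 490, 490, 490, 469, 371, 368, 368
The 3 values of 490 occupy positions 1–3 → each gets rank 1.
The 2 values of 368 occupy positions 6–7 → each gets rank 6.
Method 1 values → pooled ranks: 490→1, 490→1
Rank sum = 1 + 1 = 2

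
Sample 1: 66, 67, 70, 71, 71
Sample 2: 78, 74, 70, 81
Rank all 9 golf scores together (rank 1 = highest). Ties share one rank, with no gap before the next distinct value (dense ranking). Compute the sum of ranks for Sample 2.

11

Sorted (descending): 81, 78, 74, 71, 71, 70, 70, 67, 66
The 2 values of 71 share dense rank 4.
The 2 values of 70 share dense rank 5.
Remaining distinct values take the next consecutive integers.
Sample 2 values → pooled ranks: 78→2, 74→3, 70→5, 81→1
Rank sum = 2 + 3 + 5 + 1 = 11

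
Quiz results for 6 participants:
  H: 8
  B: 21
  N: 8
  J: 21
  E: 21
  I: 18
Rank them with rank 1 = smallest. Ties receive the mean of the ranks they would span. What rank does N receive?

Sorted (ascending): 8, 8, 18, 21, 21, 21
The 2 values of 8 occupy positions 1–2 → average rank (1+2)/2 = 1.5.
The 3 values of 21 occupy positions 4–6 → average rank 5.
N has value 8 → rank 1.5.

1.5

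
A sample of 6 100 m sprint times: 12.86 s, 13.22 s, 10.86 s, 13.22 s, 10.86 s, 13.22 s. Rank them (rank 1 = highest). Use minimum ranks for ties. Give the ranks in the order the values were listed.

4, 1, 5, 1, 5, 1

Sorted (descending): 13.22, 13.22, 13.22, 12.86, 10.86, 10.86
The 3 values of 13.22 occupy positions 1–3 → each gets rank 1.
The 2 values of 10.86 occupy positions 5–6 → each gets rank 5.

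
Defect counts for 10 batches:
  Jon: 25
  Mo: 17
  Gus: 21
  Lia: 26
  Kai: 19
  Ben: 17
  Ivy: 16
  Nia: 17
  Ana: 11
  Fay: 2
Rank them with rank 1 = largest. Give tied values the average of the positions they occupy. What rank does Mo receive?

6

Sorted (descending): 26, 25, 21, 19, 17, 17, 17, 16, 11, 2
The 3 values of 17 occupy positions 5–7 → average rank 6.
Mo has value 17 → rank 6.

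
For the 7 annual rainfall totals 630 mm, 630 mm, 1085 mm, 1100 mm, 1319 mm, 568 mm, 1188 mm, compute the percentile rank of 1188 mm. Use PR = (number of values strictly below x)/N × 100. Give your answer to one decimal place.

71.4

N = 7.
Strictly below 1188: 5. Equal to 1188: 1.
PR = 5/7 × 100 = 71.4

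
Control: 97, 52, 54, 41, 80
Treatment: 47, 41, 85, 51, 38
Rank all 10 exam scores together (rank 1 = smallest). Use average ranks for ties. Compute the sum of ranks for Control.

Sorted (ascending): 38, 41, 41, 47, 51, 52, 54, 80, 85, 97
The 2 values of 41 occupy positions 2–3 → average rank (2+3)/2 = 2.5.
Control values → pooled ranks: 97→10, 52→6, 54→7, 41→2.5, 80→8
Rank sum = 10 + 6 + 7 + 2.5 + 8 = 33.5

33.5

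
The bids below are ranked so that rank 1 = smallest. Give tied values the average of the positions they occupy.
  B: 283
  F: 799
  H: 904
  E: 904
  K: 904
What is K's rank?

Sorted (ascending): 283, 799, 904, 904, 904
The 3 values of 904 occupy positions 3–5 → average rank 4.
K has value 904 → rank 4.

4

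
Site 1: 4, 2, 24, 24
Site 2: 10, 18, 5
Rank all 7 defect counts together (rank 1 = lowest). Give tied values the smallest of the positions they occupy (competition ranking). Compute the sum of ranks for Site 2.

12

Sorted (ascending): 2, 4, 5, 10, 18, 24, 24
The 2 values of 24 occupy positions 6–7 → each gets rank 6.
Site 2 values → pooled ranks: 10→4, 18→5, 5→3
Rank sum = 4 + 5 + 3 = 12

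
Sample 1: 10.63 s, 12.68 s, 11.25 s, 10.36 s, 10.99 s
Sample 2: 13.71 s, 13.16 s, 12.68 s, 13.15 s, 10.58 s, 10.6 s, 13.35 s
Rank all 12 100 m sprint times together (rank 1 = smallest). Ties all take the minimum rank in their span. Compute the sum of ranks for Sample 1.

23

Sorted (ascending): 10.36, 10.58, 10.6, 10.63, 10.99, 11.25, 12.68, 12.68, 13.15, 13.16, 13.35, 13.71
The 2 values of 12.68 occupy positions 7–8 → each gets rank 7.
Sample 1 values → pooled ranks: 10.63→4, 12.68→7, 11.25→6, 10.36→1, 10.99→5
Rank sum = 4 + 7 + 6 + 1 + 5 = 23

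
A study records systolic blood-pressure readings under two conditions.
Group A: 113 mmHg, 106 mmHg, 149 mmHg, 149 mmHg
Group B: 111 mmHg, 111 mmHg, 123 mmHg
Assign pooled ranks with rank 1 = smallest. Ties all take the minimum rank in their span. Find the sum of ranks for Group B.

Sorted (ascending): 106, 111, 111, 113, 123, 149, 149
The 2 values of 111 occupy positions 2–3 → each gets rank 2.
The 2 values of 149 occupy positions 6–7 → each gets rank 6.
Group B values → pooled ranks: 111→2, 111→2, 123→5
Rank sum = 2 + 2 + 5 = 9

9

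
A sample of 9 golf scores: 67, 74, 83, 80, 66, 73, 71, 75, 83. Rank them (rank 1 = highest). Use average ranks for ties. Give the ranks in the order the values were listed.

Sorted (descending): 83, 83, 80, 75, 74, 73, 71, 67, 66
The 2 values of 83 occupy positions 1–2 → average rank (1+2)/2 = 1.5.

8, 5, 1.5, 3, 9, 6, 7, 4, 1.5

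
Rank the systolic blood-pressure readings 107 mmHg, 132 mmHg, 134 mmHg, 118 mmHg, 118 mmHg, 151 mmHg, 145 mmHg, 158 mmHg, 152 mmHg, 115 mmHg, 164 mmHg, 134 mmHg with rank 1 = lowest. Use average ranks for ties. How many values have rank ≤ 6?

5

Sorted (ascending): 107, 115, 118, 118, 132, 134, 134, 145, 151, 152, 158, 164
The 2 values of 118 occupy positions 3–4 → average rank (3+4)/2 = 3.5.
The 2 values of 134 occupy positions 6–7 → average rank (6+7)/2 = 6.5.
Ranks ≤ 6: {1, 2, 3.5, 3.5, 5} → 5 values.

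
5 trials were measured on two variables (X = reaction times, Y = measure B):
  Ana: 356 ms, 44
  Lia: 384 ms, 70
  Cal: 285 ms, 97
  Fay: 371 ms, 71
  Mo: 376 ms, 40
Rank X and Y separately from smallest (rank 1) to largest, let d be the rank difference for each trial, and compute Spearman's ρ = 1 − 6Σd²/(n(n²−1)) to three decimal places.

Ranks of variable 1: 2, 5, 1, 3, 4
Ranks of variable 2: 2, 3, 5, 4, 1
d = r₁ − r₂: 0, 2, -4, -1, 3
d²: 0, 4, 16, 1, 9; Σd² = 30
ρ = 1 − 6·30/(5·24) = 1 − 180/120 = -0.500

-0.500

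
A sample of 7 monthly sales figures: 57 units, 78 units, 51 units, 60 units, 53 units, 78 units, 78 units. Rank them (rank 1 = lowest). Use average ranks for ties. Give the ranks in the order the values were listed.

3, 6, 1, 4, 2, 6, 6

Sorted (ascending): 51, 53, 57, 60, 78, 78, 78
The 3 values of 78 occupy positions 5–7 → average rank 6.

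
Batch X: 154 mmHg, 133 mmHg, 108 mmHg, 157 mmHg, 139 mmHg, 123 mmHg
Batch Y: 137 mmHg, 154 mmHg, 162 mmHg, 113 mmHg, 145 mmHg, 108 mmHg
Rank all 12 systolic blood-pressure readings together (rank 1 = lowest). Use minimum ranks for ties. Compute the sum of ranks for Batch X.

37

Sorted (ascending): 108, 108, 113, 123, 133, 137, 139, 145, 154, 154, 157, 162
The 2 values of 108 occupy positions 1–2 → each gets rank 1.
The 2 values of 154 occupy positions 9–10 → each gets rank 9.
Batch X values → pooled ranks: 154→9, 133→5, 108→1, 157→11, 139→7, 123→4
Rank sum = 9 + 5 + 1 + 11 + 7 + 4 = 37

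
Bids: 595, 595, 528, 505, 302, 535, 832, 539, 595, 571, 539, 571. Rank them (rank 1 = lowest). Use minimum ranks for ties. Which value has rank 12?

832

Sorted (ascending): 302, 505, 528, 535, 539, 539, 571, 571, 595, 595, 595, 832
The 2 values of 539 occupy positions 5–6 → each gets rank 5.
The 2 values of 571 occupy positions 7–8 → each gets rank 7.
The 3 values of 595 occupy positions 9–11 → each gets rank 9.
Rank 12 → value 832.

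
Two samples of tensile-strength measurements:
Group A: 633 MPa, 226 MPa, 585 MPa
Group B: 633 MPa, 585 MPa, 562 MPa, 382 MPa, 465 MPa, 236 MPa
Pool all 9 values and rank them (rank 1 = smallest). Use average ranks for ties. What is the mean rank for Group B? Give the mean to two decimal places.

4.83

Sorted (ascending): 226, 236, 382, 465, 562, 585, 585, 633, 633
The 2 values of 585 occupy positions 6–7 → average rank (6+7)/2 = 6.5.
The 2 values of 633 occupy positions 8–9 → average rank (8+9)/2 = 8.5.
Group B values → pooled ranks: 633→8.5, 585→6.5, 562→5, 382→3, 465→4, 236→2
Mean rank = (8.5 + 6.5 + 5 + 3 + 4 + 2) / 6 = 4.83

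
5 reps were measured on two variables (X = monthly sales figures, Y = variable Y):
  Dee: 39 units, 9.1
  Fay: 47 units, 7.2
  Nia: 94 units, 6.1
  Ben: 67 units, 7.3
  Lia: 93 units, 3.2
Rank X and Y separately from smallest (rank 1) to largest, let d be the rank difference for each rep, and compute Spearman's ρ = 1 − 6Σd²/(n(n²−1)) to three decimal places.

-0.800

Ranks of variable 1: 1, 2, 5, 3, 4
Ranks of variable 2: 5, 3, 2, 4, 1
d = r₁ − r₂: -4, -1, 3, -1, 3
d²: 16, 1, 9, 1, 9; Σd² = 36
ρ = 1 − 6·36/(5·24) = 1 − 216/120 = -0.800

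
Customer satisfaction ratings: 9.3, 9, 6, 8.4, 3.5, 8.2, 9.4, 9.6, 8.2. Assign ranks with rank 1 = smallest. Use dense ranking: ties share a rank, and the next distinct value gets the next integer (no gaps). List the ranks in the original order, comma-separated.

Sorted (ascending): 3.5, 6, 8.2, 8.2, 8.4, 9, 9.3, 9.4, 9.6
The 2 values of 8.2 share dense rank 3.
Remaining distinct values take the next consecutive integers.

6, 5, 2, 4, 1, 3, 7, 8, 3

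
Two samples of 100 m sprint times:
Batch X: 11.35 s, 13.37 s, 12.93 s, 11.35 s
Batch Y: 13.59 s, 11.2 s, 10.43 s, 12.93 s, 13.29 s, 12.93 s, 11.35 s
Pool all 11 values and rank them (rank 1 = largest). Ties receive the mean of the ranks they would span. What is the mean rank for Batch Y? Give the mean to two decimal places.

Sorted (descending): 13.59, 13.37, 13.29, 12.93, 12.93, 12.93, 11.35, 11.35, 11.35, 11.2, 10.43
The 3 values of 12.93 occupy positions 4–6 → average rank 5.
The 3 values of 11.35 occupy positions 7–9 → average rank 8.
Batch Y values → pooled ranks: 13.59→1, 11.2→10, 10.43→11, 12.93→5, 13.29→3, 12.93→5, 11.35→8
Mean rank = (1 + 10 + 11 + 5 + 3 + 5 + 8) / 7 = 6.14

6.14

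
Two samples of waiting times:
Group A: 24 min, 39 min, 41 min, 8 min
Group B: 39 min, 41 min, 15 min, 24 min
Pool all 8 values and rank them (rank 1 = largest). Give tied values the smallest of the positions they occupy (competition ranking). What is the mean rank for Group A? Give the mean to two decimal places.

4.25

Sorted (descending): 41, 41, 39, 39, 24, 24, 15, 8
The 2 values of 41 occupy positions 1–2 → each gets rank 1.
The 2 values of 39 occupy positions 3–4 → each gets rank 3.
The 2 values of 24 occupy positions 5–6 → each gets rank 5.
Group A values → pooled ranks: 24→5, 39→3, 41→1, 8→8
Mean rank = (5 + 3 + 1 + 8) / 4 = 4.25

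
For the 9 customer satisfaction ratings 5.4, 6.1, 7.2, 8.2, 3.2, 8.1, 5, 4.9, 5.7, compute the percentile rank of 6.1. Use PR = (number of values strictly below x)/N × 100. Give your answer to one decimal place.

N = 9.
Strictly below 6.1: 5. Equal to 6.1: 1.
PR = 5/9 × 100 = 55.6

55.6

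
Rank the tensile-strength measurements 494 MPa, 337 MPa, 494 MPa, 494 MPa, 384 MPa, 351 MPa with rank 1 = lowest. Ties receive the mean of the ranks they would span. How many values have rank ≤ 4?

3

Sorted (ascending): 337, 351, 384, 494, 494, 494
The 3 values of 494 occupy positions 4–6 → average rank 5.
Ranks ≤ 4: {1, 2, 3} → 3 values.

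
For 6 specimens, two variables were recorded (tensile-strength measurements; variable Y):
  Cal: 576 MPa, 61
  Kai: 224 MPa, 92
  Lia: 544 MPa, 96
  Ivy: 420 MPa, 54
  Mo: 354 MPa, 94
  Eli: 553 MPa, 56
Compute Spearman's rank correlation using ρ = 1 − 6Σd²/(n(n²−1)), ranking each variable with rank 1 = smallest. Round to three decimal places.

-0.257

Ranks of variable 1: 6, 1, 4, 3, 2, 5
Ranks of variable 2: 3, 4, 6, 1, 5, 2
d = r₁ − r₂: 3, -3, -2, 2, -3, 3
d²: 9, 9, 4, 4, 9, 9; Σd² = 44
ρ = 1 − 6·44/(6·35) = 1 − 264/210 = -0.257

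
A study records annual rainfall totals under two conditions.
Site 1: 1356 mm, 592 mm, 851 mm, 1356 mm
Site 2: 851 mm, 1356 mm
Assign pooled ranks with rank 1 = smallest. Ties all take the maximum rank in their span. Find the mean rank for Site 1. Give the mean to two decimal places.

4.00

Sorted (ascending): 592, 851, 851, 1356, 1356, 1356
The 2 values of 851 occupy positions 2–3 → each gets rank 3.
The 3 values of 1356 occupy positions 4–6 → each gets rank 6.
Site 1 values → pooled ranks: 1356→6, 592→1, 851→3, 1356→6
Mean rank = (6 + 1 + 3 + 6) / 4 = 4.00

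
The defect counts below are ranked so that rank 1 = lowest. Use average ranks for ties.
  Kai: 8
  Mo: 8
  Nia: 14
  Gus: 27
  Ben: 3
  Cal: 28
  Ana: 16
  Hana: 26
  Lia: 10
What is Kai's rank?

2.5

Sorted (ascending): 3, 8, 8, 10, 14, 16, 26, 27, 28
The 2 values of 8 occupy positions 2–3 → average rank (2+3)/2 = 2.5.
Kai has value 8 → rank 2.5.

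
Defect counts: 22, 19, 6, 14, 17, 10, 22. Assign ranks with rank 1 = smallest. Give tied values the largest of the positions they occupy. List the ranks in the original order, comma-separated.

Sorted (ascending): 6, 10, 14, 17, 19, 22, 22
The 2 values of 22 occupy positions 6–7 → each gets rank 7.

7, 5, 1, 3, 4, 2, 7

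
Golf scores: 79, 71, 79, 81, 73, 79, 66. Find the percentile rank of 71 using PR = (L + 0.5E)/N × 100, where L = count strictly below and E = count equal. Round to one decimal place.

N = 7.
Strictly below 71: 1. Equal to 71: 1.
PR = (1 + 0.5·1)/7 × 100 = 21.4

21.4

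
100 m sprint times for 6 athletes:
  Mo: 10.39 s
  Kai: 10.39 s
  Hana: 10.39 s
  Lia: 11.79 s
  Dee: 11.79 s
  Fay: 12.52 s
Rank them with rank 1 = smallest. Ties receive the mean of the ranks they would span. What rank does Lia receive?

Sorted (ascending): 10.39, 10.39, 10.39, 11.79, 11.79, 12.52
The 3 values of 10.39 occupy positions 1–3 → average rank 2.
The 2 values of 11.79 occupy positions 4–5 → average rank (4+5)/2 = 4.5.
Lia has value 11.79 s → rank 4.5.

4.5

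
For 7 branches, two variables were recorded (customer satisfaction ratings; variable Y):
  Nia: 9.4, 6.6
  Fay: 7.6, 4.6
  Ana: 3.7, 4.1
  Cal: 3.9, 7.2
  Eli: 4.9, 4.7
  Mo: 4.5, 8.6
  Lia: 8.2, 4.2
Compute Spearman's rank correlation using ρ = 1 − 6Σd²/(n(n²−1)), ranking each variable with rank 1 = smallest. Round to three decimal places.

Ranks of variable 1: 7, 5, 1, 2, 4, 3, 6
Ranks of variable 2: 5, 3, 1, 6, 4, 7, 2
d = r₁ − r₂: 2, 2, 0, -4, 0, -4, 4
d²: 4, 4, 0, 16, 0, 16, 16; Σd² = 56
ρ = 1 − 6·56/(7·48) = 1 − 336/336 = 0.000

0.000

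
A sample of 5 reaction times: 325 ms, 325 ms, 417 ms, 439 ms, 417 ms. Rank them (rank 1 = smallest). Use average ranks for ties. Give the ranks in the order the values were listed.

Sorted (ascending): 325, 325, 417, 417, 439
The 2 values of 325 occupy positions 1–2 → average rank (1+2)/2 = 1.5.
The 2 values of 417 occupy positions 3–4 → average rank (3+4)/2 = 3.5.

1.5, 1.5, 3.5, 5, 3.5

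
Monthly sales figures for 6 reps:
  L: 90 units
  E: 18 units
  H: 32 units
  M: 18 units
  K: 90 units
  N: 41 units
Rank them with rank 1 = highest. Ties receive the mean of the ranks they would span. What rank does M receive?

Sorted (descending): 90, 90, 41, 32, 18, 18
The 2 values of 90 occupy positions 1–2 → average rank (1+2)/2 = 1.5.
The 2 values of 18 occupy positions 5–6 → average rank (5+6)/2 = 5.5.
M has value 18 units → rank 5.5.

5.5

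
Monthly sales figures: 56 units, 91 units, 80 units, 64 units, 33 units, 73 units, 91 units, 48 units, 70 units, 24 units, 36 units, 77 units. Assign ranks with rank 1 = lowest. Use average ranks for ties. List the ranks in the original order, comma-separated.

5, 11.5, 10, 6, 2, 8, 11.5, 4, 7, 1, 3, 9

Sorted (ascending): 24, 33, 36, 48, 56, 64, 70, 73, 77, 80, 91, 91
The 2 values of 91 occupy positions 11–12 → average rank (11+12)/2 = 11.5.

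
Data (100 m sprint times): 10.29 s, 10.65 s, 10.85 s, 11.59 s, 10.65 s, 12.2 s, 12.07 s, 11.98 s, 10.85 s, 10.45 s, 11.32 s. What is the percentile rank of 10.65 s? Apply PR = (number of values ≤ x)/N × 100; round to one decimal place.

N = 11.
Strictly below 10.65: 2. Equal to 10.65: 2.
PR = 4/11 × 100 = 36.4

36.4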